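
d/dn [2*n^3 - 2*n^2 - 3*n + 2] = 6*n^2 - 4*n - 3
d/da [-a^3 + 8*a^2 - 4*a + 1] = -3*a^2 + 16*a - 4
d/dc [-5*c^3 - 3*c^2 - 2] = 3*c*(-5*c - 2)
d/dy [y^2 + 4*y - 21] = 2*y + 4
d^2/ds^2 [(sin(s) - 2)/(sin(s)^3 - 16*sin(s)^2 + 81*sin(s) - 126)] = (-4*sin(s)^7 + 66*sin(s)^6 - 278*sin(s)^5 - 682*sin(s)^4 + 7450*sin(s)^3 - 15744*sin(s)^2 + 6480*sin(s) + 2232)/(sin(s)^3 - 16*sin(s)^2 + 81*sin(s) - 126)^3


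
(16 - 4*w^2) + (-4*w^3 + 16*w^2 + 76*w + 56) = -4*w^3 + 12*w^2 + 76*w + 72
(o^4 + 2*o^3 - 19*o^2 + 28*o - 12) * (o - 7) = o^5 - 5*o^4 - 33*o^3 + 161*o^2 - 208*o + 84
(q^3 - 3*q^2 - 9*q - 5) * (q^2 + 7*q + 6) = q^5 + 4*q^4 - 24*q^3 - 86*q^2 - 89*q - 30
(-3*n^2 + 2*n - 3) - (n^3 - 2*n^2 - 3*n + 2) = -n^3 - n^2 + 5*n - 5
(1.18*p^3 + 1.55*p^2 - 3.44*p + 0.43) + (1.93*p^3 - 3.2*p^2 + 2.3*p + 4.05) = 3.11*p^3 - 1.65*p^2 - 1.14*p + 4.48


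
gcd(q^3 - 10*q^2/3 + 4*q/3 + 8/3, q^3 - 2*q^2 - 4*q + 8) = q^2 - 4*q + 4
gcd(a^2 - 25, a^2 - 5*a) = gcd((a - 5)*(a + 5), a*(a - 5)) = a - 5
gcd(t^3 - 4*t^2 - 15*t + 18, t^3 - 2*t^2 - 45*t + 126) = t - 6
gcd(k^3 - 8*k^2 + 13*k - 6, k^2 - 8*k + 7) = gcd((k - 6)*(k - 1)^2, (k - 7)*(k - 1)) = k - 1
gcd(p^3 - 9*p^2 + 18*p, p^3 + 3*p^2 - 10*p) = p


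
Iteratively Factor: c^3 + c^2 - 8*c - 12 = (c - 3)*(c^2 + 4*c + 4) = (c - 3)*(c + 2)*(c + 2)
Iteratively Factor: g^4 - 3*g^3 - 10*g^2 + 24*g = (g)*(g^3 - 3*g^2 - 10*g + 24) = g*(g - 2)*(g^2 - g - 12) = g*(g - 4)*(g - 2)*(g + 3)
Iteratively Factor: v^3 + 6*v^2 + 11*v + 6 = (v + 3)*(v^2 + 3*v + 2) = (v + 1)*(v + 3)*(v + 2)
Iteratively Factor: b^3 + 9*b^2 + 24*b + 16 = (b + 1)*(b^2 + 8*b + 16) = (b + 1)*(b + 4)*(b + 4)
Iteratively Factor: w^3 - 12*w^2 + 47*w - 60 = (w - 3)*(w^2 - 9*w + 20) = (w - 5)*(w - 3)*(w - 4)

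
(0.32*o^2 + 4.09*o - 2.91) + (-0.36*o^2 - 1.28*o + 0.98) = -0.04*o^2 + 2.81*o - 1.93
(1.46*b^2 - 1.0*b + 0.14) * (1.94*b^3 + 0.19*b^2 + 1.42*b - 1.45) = 2.8324*b^5 - 1.6626*b^4 + 2.1548*b^3 - 3.5104*b^2 + 1.6488*b - 0.203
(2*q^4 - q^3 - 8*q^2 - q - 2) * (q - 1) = 2*q^5 - 3*q^4 - 7*q^3 + 7*q^2 - q + 2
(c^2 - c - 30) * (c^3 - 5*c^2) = c^5 - 6*c^4 - 25*c^3 + 150*c^2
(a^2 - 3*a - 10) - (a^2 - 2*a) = -a - 10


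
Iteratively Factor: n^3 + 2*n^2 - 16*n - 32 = (n - 4)*(n^2 + 6*n + 8) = (n - 4)*(n + 4)*(n + 2)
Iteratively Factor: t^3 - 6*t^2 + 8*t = (t)*(t^2 - 6*t + 8) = t*(t - 4)*(t - 2)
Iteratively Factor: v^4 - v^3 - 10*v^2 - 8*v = (v + 2)*(v^3 - 3*v^2 - 4*v) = (v - 4)*(v + 2)*(v^2 + v) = v*(v - 4)*(v + 2)*(v + 1)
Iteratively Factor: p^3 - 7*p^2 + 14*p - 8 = (p - 2)*(p^2 - 5*p + 4) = (p - 2)*(p - 1)*(p - 4)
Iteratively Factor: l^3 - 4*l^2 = (l)*(l^2 - 4*l) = l^2*(l - 4)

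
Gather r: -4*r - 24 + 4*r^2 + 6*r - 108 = 4*r^2 + 2*r - 132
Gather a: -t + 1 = 1 - t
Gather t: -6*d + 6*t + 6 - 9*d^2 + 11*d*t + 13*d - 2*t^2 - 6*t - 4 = -9*d^2 + 11*d*t + 7*d - 2*t^2 + 2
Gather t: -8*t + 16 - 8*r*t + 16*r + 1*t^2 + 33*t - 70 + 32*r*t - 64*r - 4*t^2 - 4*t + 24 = -48*r - 3*t^2 + t*(24*r + 21) - 30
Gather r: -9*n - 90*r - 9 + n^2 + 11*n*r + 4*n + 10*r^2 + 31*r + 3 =n^2 - 5*n + 10*r^2 + r*(11*n - 59) - 6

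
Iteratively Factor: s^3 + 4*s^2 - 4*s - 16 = (s + 4)*(s^2 - 4) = (s - 2)*(s + 4)*(s + 2)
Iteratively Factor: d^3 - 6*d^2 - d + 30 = (d - 5)*(d^2 - d - 6) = (d - 5)*(d + 2)*(d - 3)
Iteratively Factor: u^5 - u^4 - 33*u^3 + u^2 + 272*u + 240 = (u + 4)*(u^4 - 5*u^3 - 13*u^2 + 53*u + 60) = (u + 3)*(u + 4)*(u^3 - 8*u^2 + 11*u + 20) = (u - 4)*(u + 3)*(u + 4)*(u^2 - 4*u - 5) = (u - 5)*(u - 4)*(u + 3)*(u + 4)*(u + 1)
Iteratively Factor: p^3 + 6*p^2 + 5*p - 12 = (p + 3)*(p^2 + 3*p - 4) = (p + 3)*(p + 4)*(p - 1)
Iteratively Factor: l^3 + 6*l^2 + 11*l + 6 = (l + 1)*(l^2 + 5*l + 6) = (l + 1)*(l + 3)*(l + 2)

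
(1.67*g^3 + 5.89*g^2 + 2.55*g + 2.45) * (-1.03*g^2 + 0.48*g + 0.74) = -1.7201*g^5 - 5.2651*g^4 + 1.4365*g^3 + 3.0591*g^2 + 3.063*g + 1.813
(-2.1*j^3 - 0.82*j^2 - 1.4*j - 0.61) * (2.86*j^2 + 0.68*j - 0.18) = -6.006*j^5 - 3.7732*j^4 - 4.1836*j^3 - 2.549*j^2 - 0.1628*j + 0.1098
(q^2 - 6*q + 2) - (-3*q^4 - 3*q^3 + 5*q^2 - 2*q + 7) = 3*q^4 + 3*q^3 - 4*q^2 - 4*q - 5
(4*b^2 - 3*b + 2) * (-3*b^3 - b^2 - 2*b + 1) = -12*b^5 + 5*b^4 - 11*b^3 + 8*b^2 - 7*b + 2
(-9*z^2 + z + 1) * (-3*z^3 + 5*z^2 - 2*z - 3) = 27*z^5 - 48*z^4 + 20*z^3 + 30*z^2 - 5*z - 3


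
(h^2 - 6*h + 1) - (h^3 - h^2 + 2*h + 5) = -h^3 + 2*h^2 - 8*h - 4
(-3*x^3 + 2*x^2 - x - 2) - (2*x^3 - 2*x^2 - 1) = -5*x^3 + 4*x^2 - x - 1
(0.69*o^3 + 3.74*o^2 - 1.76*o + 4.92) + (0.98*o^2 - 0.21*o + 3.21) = 0.69*o^3 + 4.72*o^2 - 1.97*o + 8.13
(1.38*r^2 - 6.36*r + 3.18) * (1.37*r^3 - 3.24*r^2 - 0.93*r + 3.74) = 1.8906*r^5 - 13.1844*r^4 + 23.6796*r^3 + 0.7728*r^2 - 26.7438*r + 11.8932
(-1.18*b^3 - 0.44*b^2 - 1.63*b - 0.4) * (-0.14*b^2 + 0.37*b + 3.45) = 0.1652*b^5 - 0.375*b^4 - 4.0056*b^3 - 2.0651*b^2 - 5.7715*b - 1.38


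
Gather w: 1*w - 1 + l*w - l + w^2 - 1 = -l + w^2 + w*(l + 1) - 2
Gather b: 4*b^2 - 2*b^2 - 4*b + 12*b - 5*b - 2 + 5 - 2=2*b^2 + 3*b + 1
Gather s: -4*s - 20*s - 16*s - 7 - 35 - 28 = -40*s - 70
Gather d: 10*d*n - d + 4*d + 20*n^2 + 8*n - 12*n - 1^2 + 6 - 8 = d*(10*n + 3) + 20*n^2 - 4*n - 3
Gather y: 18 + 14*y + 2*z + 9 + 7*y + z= 21*y + 3*z + 27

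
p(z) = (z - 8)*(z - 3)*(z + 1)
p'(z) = (z - 8)*(z - 3) + (z - 8)*(z + 1) + (z - 3)*(z + 1) = 3*z^2 - 20*z + 13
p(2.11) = 16.30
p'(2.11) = -15.84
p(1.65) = 22.72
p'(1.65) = -11.83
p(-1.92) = -44.90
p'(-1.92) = 62.46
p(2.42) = 11.07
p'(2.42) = -17.83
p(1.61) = 23.18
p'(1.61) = -11.42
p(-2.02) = -51.31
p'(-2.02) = 65.64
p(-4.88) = -393.80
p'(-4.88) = 182.04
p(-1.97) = -48.06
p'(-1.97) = 64.04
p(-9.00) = -1632.00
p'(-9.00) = 436.00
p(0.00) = 24.00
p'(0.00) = 13.00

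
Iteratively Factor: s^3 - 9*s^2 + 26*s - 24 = (s - 3)*(s^2 - 6*s + 8) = (s - 3)*(s - 2)*(s - 4)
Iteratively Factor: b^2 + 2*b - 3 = (b - 1)*(b + 3)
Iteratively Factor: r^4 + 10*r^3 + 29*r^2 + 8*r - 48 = (r + 3)*(r^3 + 7*r^2 + 8*r - 16) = (r - 1)*(r + 3)*(r^2 + 8*r + 16) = (r - 1)*(r + 3)*(r + 4)*(r + 4)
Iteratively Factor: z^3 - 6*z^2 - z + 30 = (z - 3)*(z^2 - 3*z - 10) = (z - 3)*(z + 2)*(z - 5)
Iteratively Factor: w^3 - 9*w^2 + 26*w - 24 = (w - 2)*(w^2 - 7*w + 12) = (w - 4)*(w - 2)*(w - 3)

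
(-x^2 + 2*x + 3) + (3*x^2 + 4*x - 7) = 2*x^2 + 6*x - 4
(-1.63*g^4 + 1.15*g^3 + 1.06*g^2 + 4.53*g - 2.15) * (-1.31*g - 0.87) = 2.1353*g^5 - 0.0884*g^4 - 2.3891*g^3 - 6.8565*g^2 - 1.1246*g + 1.8705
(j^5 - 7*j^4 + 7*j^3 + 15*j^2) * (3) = 3*j^5 - 21*j^4 + 21*j^3 + 45*j^2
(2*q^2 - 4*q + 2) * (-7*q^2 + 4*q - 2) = -14*q^4 + 36*q^3 - 34*q^2 + 16*q - 4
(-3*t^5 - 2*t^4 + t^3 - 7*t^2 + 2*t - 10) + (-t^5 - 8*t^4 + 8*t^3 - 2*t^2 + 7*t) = -4*t^5 - 10*t^4 + 9*t^3 - 9*t^2 + 9*t - 10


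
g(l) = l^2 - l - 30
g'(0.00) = -1.00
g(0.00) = -30.00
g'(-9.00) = -19.00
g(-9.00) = 60.00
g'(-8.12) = -17.24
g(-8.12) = 44.05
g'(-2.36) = -5.72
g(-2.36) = -22.07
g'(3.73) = 6.46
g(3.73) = -19.82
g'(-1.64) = -4.28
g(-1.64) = -25.67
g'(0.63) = 0.26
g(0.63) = -30.23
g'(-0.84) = -2.68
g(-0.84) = -28.45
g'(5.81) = 10.62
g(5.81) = -2.05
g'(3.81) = 6.62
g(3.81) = -19.29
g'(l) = 2*l - 1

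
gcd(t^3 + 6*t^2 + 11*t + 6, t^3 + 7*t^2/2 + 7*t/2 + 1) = t^2 + 3*t + 2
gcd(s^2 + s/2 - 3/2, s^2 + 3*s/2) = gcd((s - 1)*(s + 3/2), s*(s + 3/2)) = s + 3/2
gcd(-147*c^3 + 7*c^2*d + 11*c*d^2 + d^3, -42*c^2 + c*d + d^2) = 7*c + d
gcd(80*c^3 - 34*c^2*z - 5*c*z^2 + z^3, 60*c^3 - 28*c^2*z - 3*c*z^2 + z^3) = -10*c^2 + 3*c*z + z^2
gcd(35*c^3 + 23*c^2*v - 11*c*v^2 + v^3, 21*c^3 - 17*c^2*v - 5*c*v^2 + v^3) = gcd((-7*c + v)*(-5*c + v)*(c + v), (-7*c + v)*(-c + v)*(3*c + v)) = -7*c + v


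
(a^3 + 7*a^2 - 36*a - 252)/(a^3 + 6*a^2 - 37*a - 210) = (a + 6)/(a + 5)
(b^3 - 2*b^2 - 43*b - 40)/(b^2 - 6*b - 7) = (b^2 - 3*b - 40)/(b - 7)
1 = 1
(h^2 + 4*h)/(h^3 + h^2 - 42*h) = (h + 4)/(h^2 + h - 42)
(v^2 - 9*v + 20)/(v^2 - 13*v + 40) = (v - 4)/(v - 8)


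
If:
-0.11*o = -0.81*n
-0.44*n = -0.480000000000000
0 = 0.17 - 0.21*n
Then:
No Solution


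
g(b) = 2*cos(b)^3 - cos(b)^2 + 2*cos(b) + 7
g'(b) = -6*sin(b)*cos(b)^2 + 2*sin(b)*cos(b) - 2*sin(b)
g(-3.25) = 2.06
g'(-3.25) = -1.07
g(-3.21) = 2.02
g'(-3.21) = -0.68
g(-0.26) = 9.80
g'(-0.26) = 1.46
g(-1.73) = 6.65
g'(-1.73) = 2.44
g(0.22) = 9.86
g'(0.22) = -1.26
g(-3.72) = 3.45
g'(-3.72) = -4.31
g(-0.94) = 8.24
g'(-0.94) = 2.35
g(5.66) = 9.04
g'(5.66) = 2.53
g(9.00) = 2.83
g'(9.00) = -3.63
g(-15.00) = 4.03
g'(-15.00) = 4.54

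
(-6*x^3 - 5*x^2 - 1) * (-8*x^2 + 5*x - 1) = 48*x^5 + 10*x^4 - 19*x^3 + 13*x^2 - 5*x + 1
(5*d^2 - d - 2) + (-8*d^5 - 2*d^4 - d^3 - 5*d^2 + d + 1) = -8*d^5 - 2*d^4 - d^3 - 1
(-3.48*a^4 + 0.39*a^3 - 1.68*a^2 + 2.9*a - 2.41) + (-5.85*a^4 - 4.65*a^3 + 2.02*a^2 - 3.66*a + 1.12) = -9.33*a^4 - 4.26*a^3 + 0.34*a^2 - 0.76*a - 1.29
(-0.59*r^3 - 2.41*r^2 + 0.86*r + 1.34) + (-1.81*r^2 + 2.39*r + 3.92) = -0.59*r^3 - 4.22*r^2 + 3.25*r + 5.26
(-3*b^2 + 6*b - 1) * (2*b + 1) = -6*b^3 + 9*b^2 + 4*b - 1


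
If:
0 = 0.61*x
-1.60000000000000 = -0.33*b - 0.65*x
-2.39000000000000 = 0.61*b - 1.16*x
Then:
No Solution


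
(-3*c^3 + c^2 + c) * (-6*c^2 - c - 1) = 18*c^5 - 3*c^4 - 4*c^3 - 2*c^2 - c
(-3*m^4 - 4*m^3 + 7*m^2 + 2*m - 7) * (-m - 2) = 3*m^5 + 10*m^4 + m^3 - 16*m^2 + 3*m + 14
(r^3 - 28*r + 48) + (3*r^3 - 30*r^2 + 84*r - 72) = 4*r^3 - 30*r^2 + 56*r - 24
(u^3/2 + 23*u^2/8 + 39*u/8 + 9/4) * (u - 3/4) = u^4/2 + 5*u^3/2 + 87*u^2/32 - 45*u/32 - 27/16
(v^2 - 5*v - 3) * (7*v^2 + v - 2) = 7*v^4 - 34*v^3 - 28*v^2 + 7*v + 6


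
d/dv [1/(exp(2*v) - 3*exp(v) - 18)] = (3 - 2*exp(v))*exp(v)/(-exp(2*v) + 3*exp(v) + 18)^2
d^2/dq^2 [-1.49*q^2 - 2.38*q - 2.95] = -2.98000000000000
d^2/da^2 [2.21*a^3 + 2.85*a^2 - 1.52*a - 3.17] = 13.26*a + 5.7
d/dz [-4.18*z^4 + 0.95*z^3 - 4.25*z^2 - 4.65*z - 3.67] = -16.72*z^3 + 2.85*z^2 - 8.5*z - 4.65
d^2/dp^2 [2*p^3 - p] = 12*p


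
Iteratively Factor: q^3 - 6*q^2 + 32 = (q - 4)*(q^2 - 2*q - 8) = (q - 4)^2*(q + 2)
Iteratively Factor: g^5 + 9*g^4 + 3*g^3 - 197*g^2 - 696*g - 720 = (g - 5)*(g^4 + 14*g^3 + 73*g^2 + 168*g + 144) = (g - 5)*(g + 4)*(g^3 + 10*g^2 + 33*g + 36) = (g - 5)*(g + 3)*(g + 4)*(g^2 + 7*g + 12) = (g - 5)*(g + 3)*(g + 4)^2*(g + 3)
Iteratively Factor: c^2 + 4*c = (c)*(c + 4)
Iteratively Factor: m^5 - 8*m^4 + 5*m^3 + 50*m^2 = (m)*(m^4 - 8*m^3 + 5*m^2 + 50*m) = m*(m - 5)*(m^3 - 3*m^2 - 10*m) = m*(m - 5)^2*(m^2 + 2*m) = m^2*(m - 5)^2*(m + 2)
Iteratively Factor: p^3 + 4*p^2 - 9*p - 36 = (p + 3)*(p^2 + p - 12) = (p - 3)*(p + 3)*(p + 4)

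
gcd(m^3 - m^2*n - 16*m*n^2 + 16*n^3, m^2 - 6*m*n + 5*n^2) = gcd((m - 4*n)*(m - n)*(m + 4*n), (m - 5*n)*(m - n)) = m - n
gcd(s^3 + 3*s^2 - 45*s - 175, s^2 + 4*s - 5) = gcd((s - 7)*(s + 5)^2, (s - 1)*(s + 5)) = s + 5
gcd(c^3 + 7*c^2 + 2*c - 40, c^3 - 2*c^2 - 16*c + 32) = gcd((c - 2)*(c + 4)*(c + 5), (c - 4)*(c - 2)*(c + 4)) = c^2 + 2*c - 8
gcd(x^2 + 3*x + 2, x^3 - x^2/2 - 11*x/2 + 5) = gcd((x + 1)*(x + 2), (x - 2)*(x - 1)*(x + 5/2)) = 1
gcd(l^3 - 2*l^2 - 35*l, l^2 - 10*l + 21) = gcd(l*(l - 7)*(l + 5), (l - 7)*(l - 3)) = l - 7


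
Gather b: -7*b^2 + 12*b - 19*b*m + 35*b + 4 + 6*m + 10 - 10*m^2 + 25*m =-7*b^2 + b*(47 - 19*m) - 10*m^2 + 31*m + 14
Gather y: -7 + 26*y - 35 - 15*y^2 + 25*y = -15*y^2 + 51*y - 42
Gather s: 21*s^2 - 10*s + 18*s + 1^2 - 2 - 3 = 21*s^2 + 8*s - 4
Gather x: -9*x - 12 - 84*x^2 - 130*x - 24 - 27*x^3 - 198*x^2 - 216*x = -27*x^3 - 282*x^2 - 355*x - 36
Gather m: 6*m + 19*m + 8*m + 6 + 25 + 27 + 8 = 33*m + 66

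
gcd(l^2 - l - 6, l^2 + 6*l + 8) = l + 2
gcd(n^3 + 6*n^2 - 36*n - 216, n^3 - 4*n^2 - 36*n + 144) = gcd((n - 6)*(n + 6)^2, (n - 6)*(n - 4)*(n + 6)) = n^2 - 36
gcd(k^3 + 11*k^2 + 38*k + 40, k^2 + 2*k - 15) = k + 5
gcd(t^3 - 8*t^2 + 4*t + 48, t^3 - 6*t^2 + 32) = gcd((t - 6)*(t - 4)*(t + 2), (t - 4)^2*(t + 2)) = t^2 - 2*t - 8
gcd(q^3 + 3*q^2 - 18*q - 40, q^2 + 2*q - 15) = q + 5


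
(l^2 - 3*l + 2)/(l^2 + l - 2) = (l - 2)/(l + 2)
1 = 1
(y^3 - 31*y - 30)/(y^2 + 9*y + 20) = (y^2 - 5*y - 6)/(y + 4)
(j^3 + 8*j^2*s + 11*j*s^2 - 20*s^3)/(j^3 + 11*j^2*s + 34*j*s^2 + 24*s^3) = (j^2 + 4*j*s - 5*s^2)/(j^2 + 7*j*s + 6*s^2)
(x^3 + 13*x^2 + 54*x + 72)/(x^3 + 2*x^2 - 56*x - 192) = (x + 3)/(x - 8)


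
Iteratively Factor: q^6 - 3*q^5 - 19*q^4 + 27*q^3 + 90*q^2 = (q)*(q^5 - 3*q^4 - 19*q^3 + 27*q^2 + 90*q) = q^2*(q^4 - 3*q^3 - 19*q^2 + 27*q + 90) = q^2*(q + 2)*(q^3 - 5*q^2 - 9*q + 45) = q^2*(q - 5)*(q + 2)*(q^2 - 9) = q^2*(q - 5)*(q - 3)*(q + 2)*(q + 3)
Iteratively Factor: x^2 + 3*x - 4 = (x - 1)*(x + 4)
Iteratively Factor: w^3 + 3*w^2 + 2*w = (w + 2)*(w^2 + w) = (w + 1)*(w + 2)*(w)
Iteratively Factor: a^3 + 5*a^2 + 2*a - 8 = (a - 1)*(a^2 + 6*a + 8) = (a - 1)*(a + 2)*(a + 4)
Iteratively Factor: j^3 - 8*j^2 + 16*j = (j)*(j^2 - 8*j + 16) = j*(j - 4)*(j - 4)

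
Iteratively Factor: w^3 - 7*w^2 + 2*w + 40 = (w + 2)*(w^2 - 9*w + 20) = (w - 5)*(w + 2)*(w - 4)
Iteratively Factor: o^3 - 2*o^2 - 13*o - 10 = (o - 5)*(o^2 + 3*o + 2) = (o - 5)*(o + 2)*(o + 1)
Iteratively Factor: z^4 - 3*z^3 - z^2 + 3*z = (z + 1)*(z^3 - 4*z^2 + 3*z) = (z - 3)*(z + 1)*(z^2 - z) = (z - 3)*(z - 1)*(z + 1)*(z)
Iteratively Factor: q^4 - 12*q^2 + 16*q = (q)*(q^3 - 12*q + 16) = q*(q - 2)*(q^2 + 2*q - 8) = q*(q - 2)*(q + 4)*(q - 2)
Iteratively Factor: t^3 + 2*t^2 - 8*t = (t - 2)*(t^2 + 4*t) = (t - 2)*(t + 4)*(t)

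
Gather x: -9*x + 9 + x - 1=8 - 8*x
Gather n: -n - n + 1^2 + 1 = 2 - 2*n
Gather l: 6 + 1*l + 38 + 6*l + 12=7*l + 56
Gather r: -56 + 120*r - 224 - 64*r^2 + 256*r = -64*r^2 + 376*r - 280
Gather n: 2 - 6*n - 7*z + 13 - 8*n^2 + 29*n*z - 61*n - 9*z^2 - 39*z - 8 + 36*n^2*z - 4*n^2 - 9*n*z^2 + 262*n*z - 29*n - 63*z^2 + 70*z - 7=n^2*(36*z - 12) + n*(-9*z^2 + 291*z - 96) - 72*z^2 + 24*z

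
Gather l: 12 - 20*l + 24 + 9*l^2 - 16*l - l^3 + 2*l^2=-l^3 + 11*l^2 - 36*l + 36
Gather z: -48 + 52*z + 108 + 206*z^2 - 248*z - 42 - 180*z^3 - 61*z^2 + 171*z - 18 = -180*z^3 + 145*z^2 - 25*z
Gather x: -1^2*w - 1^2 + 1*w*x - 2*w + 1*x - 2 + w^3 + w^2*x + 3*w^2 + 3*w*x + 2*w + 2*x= w^3 + 3*w^2 - w + x*(w^2 + 4*w + 3) - 3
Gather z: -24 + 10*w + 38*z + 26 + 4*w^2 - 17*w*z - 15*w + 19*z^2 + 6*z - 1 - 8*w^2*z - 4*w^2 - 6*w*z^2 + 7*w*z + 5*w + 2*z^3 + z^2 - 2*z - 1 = 2*z^3 + z^2*(20 - 6*w) + z*(-8*w^2 - 10*w + 42)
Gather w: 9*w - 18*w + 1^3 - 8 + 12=5 - 9*w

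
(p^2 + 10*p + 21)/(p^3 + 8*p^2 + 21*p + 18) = (p + 7)/(p^2 + 5*p + 6)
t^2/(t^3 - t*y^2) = t/(t^2 - y^2)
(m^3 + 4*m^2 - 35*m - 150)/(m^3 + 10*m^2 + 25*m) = (m - 6)/m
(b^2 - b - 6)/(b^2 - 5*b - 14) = (b - 3)/(b - 7)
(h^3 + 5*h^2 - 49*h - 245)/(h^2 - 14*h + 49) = (h^2 + 12*h + 35)/(h - 7)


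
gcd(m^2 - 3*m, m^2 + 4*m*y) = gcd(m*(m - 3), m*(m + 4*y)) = m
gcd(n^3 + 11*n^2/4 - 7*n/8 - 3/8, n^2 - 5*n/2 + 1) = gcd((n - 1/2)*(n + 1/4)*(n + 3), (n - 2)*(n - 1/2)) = n - 1/2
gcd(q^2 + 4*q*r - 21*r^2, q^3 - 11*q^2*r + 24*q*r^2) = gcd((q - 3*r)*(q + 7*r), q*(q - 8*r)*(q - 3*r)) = q - 3*r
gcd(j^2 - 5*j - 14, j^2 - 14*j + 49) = j - 7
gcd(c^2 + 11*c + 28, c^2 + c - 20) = 1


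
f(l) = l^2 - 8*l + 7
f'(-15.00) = -38.00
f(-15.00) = 352.00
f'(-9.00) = -26.00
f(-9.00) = 160.00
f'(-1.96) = -11.92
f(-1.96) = 26.52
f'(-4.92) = -17.84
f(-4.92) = 70.57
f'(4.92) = 1.84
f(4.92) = -8.15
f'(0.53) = -6.94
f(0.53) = 3.04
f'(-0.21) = -8.42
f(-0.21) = 8.72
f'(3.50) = -1.00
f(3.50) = -8.75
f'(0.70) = -6.60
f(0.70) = 1.89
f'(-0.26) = -8.52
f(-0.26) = 9.15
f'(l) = 2*l - 8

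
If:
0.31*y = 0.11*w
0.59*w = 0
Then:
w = 0.00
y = 0.00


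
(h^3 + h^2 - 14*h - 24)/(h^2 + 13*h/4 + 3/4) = 4*(h^2 - 2*h - 8)/(4*h + 1)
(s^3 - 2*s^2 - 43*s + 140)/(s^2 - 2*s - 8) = (s^2 + 2*s - 35)/(s + 2)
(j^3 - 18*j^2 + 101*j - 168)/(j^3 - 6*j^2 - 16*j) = (j^2 - 10*j + 21)/(j*(j + 2))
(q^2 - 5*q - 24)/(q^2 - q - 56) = (q + 3)/(q + 7)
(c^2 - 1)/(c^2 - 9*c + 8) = (c + 1)/(c - 8)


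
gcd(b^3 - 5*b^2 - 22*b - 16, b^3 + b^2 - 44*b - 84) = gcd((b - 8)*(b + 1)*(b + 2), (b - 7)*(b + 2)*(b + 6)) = b + 2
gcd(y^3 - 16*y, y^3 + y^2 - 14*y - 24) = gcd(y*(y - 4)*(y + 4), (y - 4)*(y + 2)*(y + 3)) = y - 4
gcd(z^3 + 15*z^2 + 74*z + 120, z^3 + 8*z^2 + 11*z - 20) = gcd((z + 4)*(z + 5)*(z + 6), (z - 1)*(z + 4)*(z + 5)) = z^2 + 9*z + 20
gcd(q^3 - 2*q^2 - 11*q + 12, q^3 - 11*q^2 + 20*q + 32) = q - 4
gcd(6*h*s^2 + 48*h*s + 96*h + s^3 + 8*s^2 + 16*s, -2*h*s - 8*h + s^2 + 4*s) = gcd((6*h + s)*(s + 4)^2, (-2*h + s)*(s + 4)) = s + 4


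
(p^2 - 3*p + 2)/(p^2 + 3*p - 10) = (p - 1)/(p + 5)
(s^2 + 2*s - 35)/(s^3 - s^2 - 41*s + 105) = 1/(s - 3)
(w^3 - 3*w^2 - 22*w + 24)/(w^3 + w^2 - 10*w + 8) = (w - 6)/(w - 2)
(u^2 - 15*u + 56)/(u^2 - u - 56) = (u - 7)/(u + 7)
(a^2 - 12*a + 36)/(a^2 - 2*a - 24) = (a - 6)/(a + 4)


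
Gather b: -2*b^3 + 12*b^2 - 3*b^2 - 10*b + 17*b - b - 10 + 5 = -2*b^3 + 9*b^2 + 6*b - 5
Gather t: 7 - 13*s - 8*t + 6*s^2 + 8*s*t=6*s^2 - 13*s + t*(8*s - 8) + 7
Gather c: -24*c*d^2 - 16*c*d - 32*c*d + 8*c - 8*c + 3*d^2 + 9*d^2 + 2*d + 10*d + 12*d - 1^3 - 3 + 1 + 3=c*(-24*d^2 - 48*d) + 12*d^2 + 24*d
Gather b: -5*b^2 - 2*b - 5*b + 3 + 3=-5*b^2 - 7*b + 6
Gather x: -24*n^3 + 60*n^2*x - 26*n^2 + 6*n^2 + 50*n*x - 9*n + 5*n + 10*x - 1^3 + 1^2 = -24*n^3 - 20*n^2 - 4*n + x*(60*n^2 + 50*n + 10)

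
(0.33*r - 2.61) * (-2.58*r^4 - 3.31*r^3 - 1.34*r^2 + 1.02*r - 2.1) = -0.8514*r^5 + 5.6415*r^4 + 8.1969*r^3 + 3.834*r^2 - 3.3552*r + 5.481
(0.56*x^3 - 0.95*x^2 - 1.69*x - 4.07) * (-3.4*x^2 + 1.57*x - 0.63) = -1.904*x^5 + 4.1092*x^4 + 3.9017*x^3 + 11.7832*x^2 - 5.3252*x + 2.5641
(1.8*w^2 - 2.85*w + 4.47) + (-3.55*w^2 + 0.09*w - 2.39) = -1.75*w^2 - 2.76*w + 2.08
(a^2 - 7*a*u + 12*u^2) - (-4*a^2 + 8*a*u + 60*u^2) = 5*a^2 - 15*a*u - 48*u^2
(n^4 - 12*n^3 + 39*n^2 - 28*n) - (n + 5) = n^4 - 12*n^3 + 39*n^2 - 29*n - 5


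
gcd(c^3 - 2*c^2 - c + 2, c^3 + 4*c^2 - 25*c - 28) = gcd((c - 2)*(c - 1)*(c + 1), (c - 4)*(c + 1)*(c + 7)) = c + 1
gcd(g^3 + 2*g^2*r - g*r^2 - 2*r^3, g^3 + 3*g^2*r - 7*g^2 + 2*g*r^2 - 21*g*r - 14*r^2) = g^2 + 3*g*r + 2*r^2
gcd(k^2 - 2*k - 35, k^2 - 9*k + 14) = k - 7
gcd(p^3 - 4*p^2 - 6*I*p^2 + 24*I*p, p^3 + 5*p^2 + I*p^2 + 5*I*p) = p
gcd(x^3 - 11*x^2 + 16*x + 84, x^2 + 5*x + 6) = x + 2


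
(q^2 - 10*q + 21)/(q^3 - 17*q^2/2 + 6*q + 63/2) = 2/(2*q + 3)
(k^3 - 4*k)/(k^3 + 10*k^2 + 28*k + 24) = k*(k - 2)/(k^2 + 8*k + 12)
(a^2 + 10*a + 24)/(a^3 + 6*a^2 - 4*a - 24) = (a + 4)/(a^2 - 4)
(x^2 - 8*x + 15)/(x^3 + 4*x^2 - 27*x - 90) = (x - 3)/(x^2 + 9*x + 18)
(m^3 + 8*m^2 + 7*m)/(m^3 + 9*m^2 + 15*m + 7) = m/(m + 1)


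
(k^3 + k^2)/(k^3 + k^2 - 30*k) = k*(k + 1)/(k^2 + k - 30)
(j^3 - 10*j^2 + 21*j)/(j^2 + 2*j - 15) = j*(j - 7)/(j + 5)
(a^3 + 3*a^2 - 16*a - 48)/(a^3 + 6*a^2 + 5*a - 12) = (a - 4)/(a - 1)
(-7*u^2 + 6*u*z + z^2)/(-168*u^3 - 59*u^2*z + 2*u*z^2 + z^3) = (-u + z)/(-24*u^2 - 5*u*z + z^2)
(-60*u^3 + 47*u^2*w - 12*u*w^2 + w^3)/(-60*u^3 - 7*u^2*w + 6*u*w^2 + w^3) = (20*u^2 - 9*u*w + w^2)/(20*u^2 + 9*u*w + w^2)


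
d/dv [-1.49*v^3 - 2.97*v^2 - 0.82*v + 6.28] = -4.47*v^2 - 5.94*v - 0.82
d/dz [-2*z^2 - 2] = -4*z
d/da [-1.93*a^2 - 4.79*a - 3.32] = -3.86*a - 4.79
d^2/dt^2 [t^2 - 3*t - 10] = 2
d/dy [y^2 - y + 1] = 2*y - 1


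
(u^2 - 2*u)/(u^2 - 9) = u*(u - 2)/(u^2 - 9)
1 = 1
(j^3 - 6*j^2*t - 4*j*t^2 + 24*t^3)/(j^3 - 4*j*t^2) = (j - 6*t)/j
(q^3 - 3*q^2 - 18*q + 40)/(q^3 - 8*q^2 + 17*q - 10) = (q + 4)/(q - 1)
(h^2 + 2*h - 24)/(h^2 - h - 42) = (h - 4)/(h - 7)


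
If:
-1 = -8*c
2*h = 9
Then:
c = 1/8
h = 9/2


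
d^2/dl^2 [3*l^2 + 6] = 6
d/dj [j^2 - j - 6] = 2*j - 1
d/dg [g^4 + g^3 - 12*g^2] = g*(4*g^2 + 3*g - 24)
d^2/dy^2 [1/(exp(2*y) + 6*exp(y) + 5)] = 2*(4*(exp(y) + 3)^2*exp(y) - (2*exp(y) + 3)*(exp(2*y) + 6*exp(y) + 5))*exp(y)/(exp(2*y) + 6*exp(y) + 5)^3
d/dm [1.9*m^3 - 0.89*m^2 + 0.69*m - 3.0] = 5.7*m^2 - 1.78*m + 0.69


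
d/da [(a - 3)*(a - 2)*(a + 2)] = 3*a^2 - 6*a - 4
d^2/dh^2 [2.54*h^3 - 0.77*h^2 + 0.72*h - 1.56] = 15.24*h - 1.54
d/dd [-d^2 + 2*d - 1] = 2 - 2*d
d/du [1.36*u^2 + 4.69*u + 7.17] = 2.72*u + 4.69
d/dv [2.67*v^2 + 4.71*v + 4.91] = 5.34*v + 4.71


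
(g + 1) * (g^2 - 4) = g^3 + g^2 - 4*g - 4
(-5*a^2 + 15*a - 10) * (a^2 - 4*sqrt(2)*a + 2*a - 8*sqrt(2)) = -5*a^4 + 5*a^3 + 20*sqrt(2)*a^3 - 20*sqrt(2)*a^2 + 20*a^2 - 80*sqrt(2)*a - 20*a + 80*sqrt(2)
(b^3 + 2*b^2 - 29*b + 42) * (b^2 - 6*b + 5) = b^5 - 4*b^4 - 36*b^3 + 226*b^2 - 397*b + 210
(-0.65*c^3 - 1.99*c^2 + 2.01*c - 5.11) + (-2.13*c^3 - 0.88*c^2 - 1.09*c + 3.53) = -2.78*c^3 - 2.87*c^2 + 0.92*c - 1.58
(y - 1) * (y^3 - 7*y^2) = y^4 - 8*y^3 + 7*y^2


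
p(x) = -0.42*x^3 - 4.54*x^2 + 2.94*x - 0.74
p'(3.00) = -35.64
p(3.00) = -44.12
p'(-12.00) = -69.54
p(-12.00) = 35.98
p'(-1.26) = 12.38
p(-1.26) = -10.81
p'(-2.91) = 18.69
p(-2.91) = -37.39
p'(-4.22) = 18.82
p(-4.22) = -62.43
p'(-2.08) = 16.38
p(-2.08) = -22.72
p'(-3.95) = 19.15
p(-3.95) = -57.30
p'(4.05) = -54.50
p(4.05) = -91.20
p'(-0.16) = 4.36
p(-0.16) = -1.32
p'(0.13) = 1.74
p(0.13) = -0.44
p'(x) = -1.26*x^2 - 9.08*x + 2.94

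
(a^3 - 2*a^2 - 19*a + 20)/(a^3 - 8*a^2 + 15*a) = (a^2 + 3*a - 4)/(a*(a - 3))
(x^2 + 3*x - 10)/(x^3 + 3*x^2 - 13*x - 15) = (x - 2)/(x^2 - 2*x - 3)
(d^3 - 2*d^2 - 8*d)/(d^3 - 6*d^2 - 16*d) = (d - 4)/(d - 8)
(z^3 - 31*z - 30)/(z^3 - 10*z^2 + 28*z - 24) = (z^2 + 6*z + 5)/(z^2 - 4*z + 4)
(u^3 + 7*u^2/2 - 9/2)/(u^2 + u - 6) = (2*u^2 + u - 3)/(2*(u - 2))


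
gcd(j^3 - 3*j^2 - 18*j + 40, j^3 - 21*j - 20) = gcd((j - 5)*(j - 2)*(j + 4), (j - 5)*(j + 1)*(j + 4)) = j^2 - j - 20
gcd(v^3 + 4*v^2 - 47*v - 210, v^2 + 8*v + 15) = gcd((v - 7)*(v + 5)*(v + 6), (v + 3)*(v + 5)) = v + 5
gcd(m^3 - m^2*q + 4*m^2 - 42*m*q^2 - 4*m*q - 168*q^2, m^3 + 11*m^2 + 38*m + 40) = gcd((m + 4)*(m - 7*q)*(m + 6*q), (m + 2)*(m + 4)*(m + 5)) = m + 4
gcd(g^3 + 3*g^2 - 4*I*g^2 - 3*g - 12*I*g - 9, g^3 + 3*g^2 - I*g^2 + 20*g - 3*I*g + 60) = g + 3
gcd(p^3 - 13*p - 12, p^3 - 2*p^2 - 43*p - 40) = p + 1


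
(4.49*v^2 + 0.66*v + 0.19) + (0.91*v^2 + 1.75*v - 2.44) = 5.4*v^2 + 2.41*v - 2.25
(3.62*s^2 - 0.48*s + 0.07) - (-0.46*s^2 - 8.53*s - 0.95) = 4.08*s^2 + 8.05*s + 1.02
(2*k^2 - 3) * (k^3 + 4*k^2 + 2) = 2*k^5 + 8*k^4 - 3*k^3 - 8*k^2 - 6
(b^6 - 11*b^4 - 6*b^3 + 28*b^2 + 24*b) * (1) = b^6 - 11*b^4 - 6*b^3 + 28*b^2 + 24*b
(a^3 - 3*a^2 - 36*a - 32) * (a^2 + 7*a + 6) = a^5 + 4*a^4 - 51*a^3 - 302*a^2 - 440*a - 192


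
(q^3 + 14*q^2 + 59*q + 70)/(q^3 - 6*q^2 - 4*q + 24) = (q^2 + 12*q + 35)/(q^2 - 8*q + 12)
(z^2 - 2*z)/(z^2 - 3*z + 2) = z/(z - 1)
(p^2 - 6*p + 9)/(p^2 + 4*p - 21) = (p - 3)/(p + 7)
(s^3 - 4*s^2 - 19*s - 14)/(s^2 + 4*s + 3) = (s^2 - 5*s - 14)/(s + 3)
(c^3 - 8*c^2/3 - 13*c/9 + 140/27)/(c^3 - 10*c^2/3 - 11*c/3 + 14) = (c^2 - c/3 - 20/9)/(c^2 - c - 6)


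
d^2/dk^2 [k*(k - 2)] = 2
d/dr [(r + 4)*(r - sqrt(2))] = 2*r - sqrt(2) + 4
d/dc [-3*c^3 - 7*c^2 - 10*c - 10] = -9*c^2 - 14*c - 10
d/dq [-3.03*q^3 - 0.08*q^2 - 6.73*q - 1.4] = -9.09*q^2 - 0.16*q - 6.73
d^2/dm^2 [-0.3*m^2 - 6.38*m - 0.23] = -0.600000000000000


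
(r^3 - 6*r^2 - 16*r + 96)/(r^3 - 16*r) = (r - 6)/r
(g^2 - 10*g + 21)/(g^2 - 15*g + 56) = (g - 3)/(g - 8)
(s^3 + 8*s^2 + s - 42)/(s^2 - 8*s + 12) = (s^2 + 10*s + 21)/(s - 6)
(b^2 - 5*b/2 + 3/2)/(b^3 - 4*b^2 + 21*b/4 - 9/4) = 2/(2*b - 3)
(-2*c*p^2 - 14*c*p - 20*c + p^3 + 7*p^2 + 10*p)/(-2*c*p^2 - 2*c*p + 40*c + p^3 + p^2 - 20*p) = (p + 2)/(p - 4)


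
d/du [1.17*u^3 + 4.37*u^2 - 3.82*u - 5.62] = 3.51*u^2 + 8.74*u - 3.82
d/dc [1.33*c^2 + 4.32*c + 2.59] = 2.66*c + 4.32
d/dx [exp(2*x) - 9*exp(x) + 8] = (2*exp(x) - 9)*exp(x)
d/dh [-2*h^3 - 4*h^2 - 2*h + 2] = -6*h^2 - 8*h - 2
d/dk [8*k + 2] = 8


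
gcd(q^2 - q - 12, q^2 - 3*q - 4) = q - 4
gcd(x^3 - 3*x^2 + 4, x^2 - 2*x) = x - 2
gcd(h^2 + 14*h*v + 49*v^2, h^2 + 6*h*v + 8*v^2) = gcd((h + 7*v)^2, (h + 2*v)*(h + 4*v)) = 1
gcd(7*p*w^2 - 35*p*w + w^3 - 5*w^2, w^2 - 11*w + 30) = w - 5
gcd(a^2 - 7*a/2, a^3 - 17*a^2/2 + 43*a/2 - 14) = a - 7/2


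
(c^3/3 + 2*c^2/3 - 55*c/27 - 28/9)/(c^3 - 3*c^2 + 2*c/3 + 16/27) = (9*c^3 + 18*c^2 - 55*c - 84)/(27*c^3 - 81*c^2 + 18*c + 16)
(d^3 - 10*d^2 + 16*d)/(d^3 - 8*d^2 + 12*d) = (d - 8)/(d - 6)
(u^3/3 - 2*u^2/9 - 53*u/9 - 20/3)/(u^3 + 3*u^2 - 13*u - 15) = (3*u^3 - 2*u^2 - 53*u - 60)/(9*(u^3 + 3*u^2 - 13*u - 15))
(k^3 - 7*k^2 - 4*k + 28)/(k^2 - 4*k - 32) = (-k^3 + 7*k^2 + 4*k - 28)/(-k^2 + 4*k + 32)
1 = 1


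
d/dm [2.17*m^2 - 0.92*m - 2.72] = 4.34*m - 0.92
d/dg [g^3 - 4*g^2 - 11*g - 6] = 3*g^2 - 8*g - 11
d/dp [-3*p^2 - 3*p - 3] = -6*p - 3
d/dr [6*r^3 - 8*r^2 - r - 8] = 18*r^2 - 16*r - 1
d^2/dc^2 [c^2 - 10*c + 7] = 2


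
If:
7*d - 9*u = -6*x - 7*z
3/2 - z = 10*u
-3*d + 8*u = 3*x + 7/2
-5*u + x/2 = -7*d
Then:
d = 119/974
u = 28/487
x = -553/487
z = 901/974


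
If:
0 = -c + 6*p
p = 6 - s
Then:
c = 36 - 6*s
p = 6 - s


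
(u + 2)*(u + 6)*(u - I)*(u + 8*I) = u^4 + 8*u^3 + 7*I*u^3 + 20*u^2 + 56*I*u^2 + 64*u + 84*I*u + 96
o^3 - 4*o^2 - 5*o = o*(o - 5)*(o + 1)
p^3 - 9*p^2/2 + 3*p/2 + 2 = (p - 4)*(p - 1)*(p + 1/2)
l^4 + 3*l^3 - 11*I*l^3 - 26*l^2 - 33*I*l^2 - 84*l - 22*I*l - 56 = (l + 1)*(l + 2)*(l - 7*I)*(l - 4*I)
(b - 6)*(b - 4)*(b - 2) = b^3 - 12*b^2 + 44*b - 48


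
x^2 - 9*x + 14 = (x - 7)*(x - 2)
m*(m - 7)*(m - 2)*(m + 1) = m^4 - 8*m^3 + 5*m^2 + 14*m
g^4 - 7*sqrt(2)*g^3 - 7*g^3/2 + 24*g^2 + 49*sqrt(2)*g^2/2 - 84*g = g*(g - 7/2)*(g - 4*sqrt(2))*(g - 3*sqrt(2))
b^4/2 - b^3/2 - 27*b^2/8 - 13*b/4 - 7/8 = (b/2 + 1/2)*(b - 7/2)*(b + 1/2)*(b + 1)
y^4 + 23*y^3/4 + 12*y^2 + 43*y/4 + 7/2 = (y + 1)^2*(y + 7/4)*(y + 2)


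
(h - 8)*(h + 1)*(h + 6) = h^3 - h^2 - 50*h - 48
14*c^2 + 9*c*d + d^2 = (2*c + d)*(7*c + d)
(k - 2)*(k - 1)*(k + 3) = k^3 - 7*k + 6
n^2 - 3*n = n*(n - 3)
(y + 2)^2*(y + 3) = y^3 + 7*y^2 + 16*y + 12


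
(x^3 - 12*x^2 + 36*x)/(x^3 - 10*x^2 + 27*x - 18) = x*(x - 6)/(x^2 - 4*x + 3)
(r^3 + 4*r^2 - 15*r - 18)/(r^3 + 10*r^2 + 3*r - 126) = (r + 1)/(r + 7)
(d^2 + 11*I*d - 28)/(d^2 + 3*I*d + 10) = (d^2 + 11*I*d - 28)/(d^2 + 3*I*d + 10)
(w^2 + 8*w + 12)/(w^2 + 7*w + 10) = (w + 6)/(w + 5)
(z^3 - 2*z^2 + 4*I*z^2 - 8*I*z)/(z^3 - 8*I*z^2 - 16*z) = (z^2 + z*(-2 + 4*I) - 8*I)/(z^2 - 8*I*z - 16)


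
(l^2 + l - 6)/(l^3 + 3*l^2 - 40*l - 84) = (l^2 + l - 6)/(l^3 + 3*l^2 - 40*l - 84)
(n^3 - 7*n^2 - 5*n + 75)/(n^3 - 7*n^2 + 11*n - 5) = (n^2 - 2*n - 15)/(n^2 - 2*n + 1)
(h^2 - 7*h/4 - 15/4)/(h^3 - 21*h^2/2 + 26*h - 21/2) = (4*h + 5)/(2*(2*h^2 - 15*h + 7))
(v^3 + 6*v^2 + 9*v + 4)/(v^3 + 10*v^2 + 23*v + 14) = (v^2 + 5*v + 4)/(v^2 + 9*v + 14)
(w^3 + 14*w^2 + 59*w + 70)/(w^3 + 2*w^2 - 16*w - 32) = (w^2 + 12*w + 35)/(w^2 - 16)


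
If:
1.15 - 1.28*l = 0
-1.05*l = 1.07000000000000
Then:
No Solution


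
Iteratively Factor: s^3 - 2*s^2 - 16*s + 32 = (s - 2)*(s^2 - 16) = (s - 4)*(s - 2)*(s + 4)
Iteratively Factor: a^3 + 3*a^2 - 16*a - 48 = (a + 4)*(a^2 - a - 12) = (a - 4)*(a + 4)*(a + 3)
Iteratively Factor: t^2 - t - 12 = (t - 4)*(t + 3)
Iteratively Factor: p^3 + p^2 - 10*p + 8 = (p + 4)*(p^2 - 3*p + 2) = (p - 1)*(p + 4)*(p - 2)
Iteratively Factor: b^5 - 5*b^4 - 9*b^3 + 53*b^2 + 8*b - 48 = (b - 4)*(b^4 - b^3 - 13*b^2 + b + 12) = (b - 4)^2*(b^3 + 3*b^2 - b - 3) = (b - 4)^2*(b + 3)*(b^2 - 1) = (b - 4)^2*(b - 1)*(b + 3)*(b + 1)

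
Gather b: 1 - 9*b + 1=2 - 9*b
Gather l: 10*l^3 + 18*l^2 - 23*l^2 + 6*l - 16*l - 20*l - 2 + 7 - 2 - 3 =10*l^3 - 5*l^2 - 30*l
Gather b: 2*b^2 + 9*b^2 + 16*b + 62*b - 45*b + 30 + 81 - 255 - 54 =11*b^2 + 33*b - 198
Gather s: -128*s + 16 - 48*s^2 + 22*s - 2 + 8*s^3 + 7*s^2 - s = 8*s^3 - 41*s^2 - 107*s + 14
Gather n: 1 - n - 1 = -n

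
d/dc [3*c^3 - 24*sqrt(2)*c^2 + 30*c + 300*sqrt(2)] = 9*c^2 - 48*sqrt(2)*c + 30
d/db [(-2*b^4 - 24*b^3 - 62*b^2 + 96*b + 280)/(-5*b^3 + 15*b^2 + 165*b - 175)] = 2*(b^4 - 16*b^3 - 31*b^2 + 154*b - 252)/(5*(b^4 - 16*b^3 + 78*b^2 - 112*b + 49))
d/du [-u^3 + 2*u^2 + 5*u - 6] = -3*u^2 + 4*u + 5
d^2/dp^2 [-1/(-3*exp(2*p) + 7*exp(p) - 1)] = ((7 - 12*exp(p))*(3*exp(2*p) - 7*exp(p) + 1) + 2*(6*exp(p) - 7)^2*exp(p))*exp(p)/(3*exp(2*p) - 7*exp(p) + 1)^3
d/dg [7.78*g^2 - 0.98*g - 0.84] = 15.56*g - 0.98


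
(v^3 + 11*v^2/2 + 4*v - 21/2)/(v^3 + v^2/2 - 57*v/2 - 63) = (v - 1)/(v - 6)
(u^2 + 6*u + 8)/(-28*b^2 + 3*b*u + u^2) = (u^2 + 6*u + 8)/(-28*b^2 + 3*b*u + u^2)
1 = 1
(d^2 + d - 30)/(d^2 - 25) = (d + 6)/(d + 5)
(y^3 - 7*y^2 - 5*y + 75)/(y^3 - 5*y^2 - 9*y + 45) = (y - 5)/(y - 3)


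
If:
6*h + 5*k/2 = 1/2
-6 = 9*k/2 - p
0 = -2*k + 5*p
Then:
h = 341/492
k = -60/41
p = -24/41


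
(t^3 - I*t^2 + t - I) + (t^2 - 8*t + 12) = t^3 + t^2 - I*t^2 - 7*t + 12 - I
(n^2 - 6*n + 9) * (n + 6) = n^3 - 27*n + 54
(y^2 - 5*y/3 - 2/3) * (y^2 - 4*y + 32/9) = y^4 - 17*y^3/3 + 86*y^2/9 - 88*y/27 - 64/27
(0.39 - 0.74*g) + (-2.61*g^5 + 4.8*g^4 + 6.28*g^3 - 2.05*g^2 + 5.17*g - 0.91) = -2.61*g^5 + 4.8*g^4 + 6.28*g^3 - 2.05*g^2 + 4.43*g - 0.52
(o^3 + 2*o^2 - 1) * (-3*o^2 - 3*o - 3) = -3*o^5 - 9*o^4 - 9*o^3 - 3*o^2 + 3*o + 3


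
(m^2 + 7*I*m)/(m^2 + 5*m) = (m + 7*I)/(m + 5)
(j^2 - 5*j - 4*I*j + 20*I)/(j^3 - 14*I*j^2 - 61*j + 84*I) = (j - 5)/(j^2 - 10*I*j - 21)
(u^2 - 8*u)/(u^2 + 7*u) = (u - 8)/(u + 7)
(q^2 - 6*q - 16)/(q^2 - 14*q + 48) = (q + 2)/(q - 6)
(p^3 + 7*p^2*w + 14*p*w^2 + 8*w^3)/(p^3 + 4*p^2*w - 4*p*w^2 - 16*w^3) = (p + w)/(p - 2*w)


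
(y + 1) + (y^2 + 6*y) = y^2 + 7*y + 1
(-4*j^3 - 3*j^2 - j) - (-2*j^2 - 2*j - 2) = -4*j^3 - j^2 + j + 2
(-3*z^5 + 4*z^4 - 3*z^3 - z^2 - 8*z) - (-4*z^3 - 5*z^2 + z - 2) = -3*z^5 + 4*z^4 + z^3 + 4*z^2 - 9*z + 2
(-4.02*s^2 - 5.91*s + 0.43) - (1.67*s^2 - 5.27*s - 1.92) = -5.69*s^2 - 0.640000000000001*s + 2.35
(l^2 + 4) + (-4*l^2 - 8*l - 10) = -3*l^2 - 8*l - 6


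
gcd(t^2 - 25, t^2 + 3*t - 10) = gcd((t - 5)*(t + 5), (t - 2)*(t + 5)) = t + 5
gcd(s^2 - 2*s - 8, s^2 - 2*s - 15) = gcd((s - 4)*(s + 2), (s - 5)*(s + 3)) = 1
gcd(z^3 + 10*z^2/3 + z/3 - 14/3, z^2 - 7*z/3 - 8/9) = 1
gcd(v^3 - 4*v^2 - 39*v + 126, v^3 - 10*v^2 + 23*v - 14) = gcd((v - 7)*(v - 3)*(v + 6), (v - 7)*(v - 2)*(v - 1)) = v - 7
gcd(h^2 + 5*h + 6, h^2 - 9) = h + 3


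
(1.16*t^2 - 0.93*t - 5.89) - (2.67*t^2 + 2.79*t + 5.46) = -1.51*t^2 - 3.72*t - 11.35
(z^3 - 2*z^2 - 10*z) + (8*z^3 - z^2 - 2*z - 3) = 9*z^3 - 3*z^2 - 12*z - 3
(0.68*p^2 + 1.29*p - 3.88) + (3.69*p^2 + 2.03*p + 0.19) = 4.37*p^2 + 3.32*p - 3.69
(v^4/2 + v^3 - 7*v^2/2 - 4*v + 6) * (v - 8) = v^5/2 - 3*v^4 - 23*v^3/2 + 24*v^2 + 38*v - 48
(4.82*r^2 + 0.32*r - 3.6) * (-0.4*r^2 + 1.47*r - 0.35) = -1.928*r^4 + 6.9574*r^3 + 0.2234*r^2 - 5.404*r + 1.26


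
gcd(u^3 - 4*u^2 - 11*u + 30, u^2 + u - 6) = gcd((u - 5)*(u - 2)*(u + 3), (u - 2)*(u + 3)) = u^2 + u - 6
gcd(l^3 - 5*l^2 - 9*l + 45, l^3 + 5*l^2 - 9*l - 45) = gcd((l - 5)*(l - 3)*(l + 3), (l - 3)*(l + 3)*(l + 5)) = l^2 - 9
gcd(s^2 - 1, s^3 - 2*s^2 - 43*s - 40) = s + 1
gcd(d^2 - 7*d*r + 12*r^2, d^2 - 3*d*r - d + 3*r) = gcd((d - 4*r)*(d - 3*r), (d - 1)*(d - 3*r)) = -d + 3*r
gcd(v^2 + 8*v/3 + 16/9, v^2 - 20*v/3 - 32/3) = v + 4/3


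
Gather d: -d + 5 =5 - d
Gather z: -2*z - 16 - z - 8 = -3*z - 24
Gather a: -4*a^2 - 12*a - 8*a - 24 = -4*a^2 - 20*a - 24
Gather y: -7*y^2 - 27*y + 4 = -7*y^2 - 27*y + 4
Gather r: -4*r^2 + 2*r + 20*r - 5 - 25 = -4*r^2 + 22*r - 30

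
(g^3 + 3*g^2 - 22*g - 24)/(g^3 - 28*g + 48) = (g + 1)/(g - 2)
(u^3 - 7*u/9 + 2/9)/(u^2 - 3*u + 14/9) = (3*u^2 + 2*u - 1)/(3*u - 7)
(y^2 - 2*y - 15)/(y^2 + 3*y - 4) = (y^2 - 2*y - 15)/(y^2 + 3*y - 4)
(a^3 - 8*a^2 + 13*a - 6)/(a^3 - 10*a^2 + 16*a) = (a^3 - 8*a^2 + 13*a - 6)/(a*(a^2 - 10*a + 16))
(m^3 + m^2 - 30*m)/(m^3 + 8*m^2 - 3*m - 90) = m*(m - 5)/(m^2 + 2*m - 15)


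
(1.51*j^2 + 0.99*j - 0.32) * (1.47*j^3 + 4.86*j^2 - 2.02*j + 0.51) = 2.2197*j^5 + 8.7939*j^4 + 1.2908*j^3 - 2.7849*j^2 + 1.1513*j - 0.1632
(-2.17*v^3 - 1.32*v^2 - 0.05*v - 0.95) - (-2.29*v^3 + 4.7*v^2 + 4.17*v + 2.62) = 0.12*v^3 - 6.02*v^2 - 4.22*v - 3.57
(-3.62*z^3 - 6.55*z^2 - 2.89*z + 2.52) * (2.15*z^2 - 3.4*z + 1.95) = -7.783*z^5 - 1.7745*z^4 + 8.9975*z^3 + 2.4715*z^2 - 14.2035*z + 4.914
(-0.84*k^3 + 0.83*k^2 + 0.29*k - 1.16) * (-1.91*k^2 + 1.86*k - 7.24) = 1.6044*k^5 - 3.1477*k^4 + 7.0715*k^3 - 3.2542*k^2 - 4.2572*k + 8.3984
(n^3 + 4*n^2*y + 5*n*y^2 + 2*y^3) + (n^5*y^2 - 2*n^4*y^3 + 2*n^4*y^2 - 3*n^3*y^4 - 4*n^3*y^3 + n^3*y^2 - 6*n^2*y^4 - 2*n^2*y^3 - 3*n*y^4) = n^5*y^2 - 2*n^4*y^3 + 2*n^4*y^2 - 3*n^3*y^4 - 4*n^3*y^3 + n^3*y^2 + n^3 - 6*n^2*y^4 - 2*n^2*y^3 + 4*n^2*y - 3*n*y^4 + 5*n*y^2 + 2*y^3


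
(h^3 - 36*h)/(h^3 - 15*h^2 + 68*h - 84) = h*(h + 6)/(h^2 - 9*h + 14)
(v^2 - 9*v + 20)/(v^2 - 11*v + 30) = (v - 4)/(v - 6)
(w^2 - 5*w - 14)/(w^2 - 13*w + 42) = (w + 2)/(w - 6)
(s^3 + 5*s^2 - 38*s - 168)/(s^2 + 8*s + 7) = (s^2 - 2*s - 24)/(s + 1)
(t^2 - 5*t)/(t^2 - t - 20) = t/(t + 4)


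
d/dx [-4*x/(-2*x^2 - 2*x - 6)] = 2*(3 - x^2)/(x^4 + 2*x^3 + 7*x^2 + 6*x + 9)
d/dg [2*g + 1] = 2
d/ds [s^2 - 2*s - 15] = 2*s - 2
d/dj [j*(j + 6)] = 2*j + 6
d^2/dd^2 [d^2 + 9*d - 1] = 2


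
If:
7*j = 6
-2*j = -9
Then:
No Solution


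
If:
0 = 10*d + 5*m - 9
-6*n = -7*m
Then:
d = 9/10 - 3*n/7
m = 6*n/7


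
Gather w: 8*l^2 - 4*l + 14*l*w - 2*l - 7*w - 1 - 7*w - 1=8*l^2 - 6*l + w*(14*l - 14) - 2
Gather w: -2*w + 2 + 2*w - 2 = 0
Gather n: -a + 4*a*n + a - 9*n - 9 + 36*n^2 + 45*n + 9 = 36*n^2 + n*(4*a + 36)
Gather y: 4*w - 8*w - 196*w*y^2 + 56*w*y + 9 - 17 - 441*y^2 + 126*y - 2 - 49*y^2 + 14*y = -4*w + y^2*(-196*w - 490) + y*(56*w + 140) - 10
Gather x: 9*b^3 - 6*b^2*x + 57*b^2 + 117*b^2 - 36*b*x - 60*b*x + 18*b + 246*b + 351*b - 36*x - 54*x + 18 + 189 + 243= 9*b^3 + 174*b^2 + 615*b + x*(-6*b^2 - 96*b - 90) + 450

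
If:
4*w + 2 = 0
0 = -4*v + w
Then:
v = -1/8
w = -1/2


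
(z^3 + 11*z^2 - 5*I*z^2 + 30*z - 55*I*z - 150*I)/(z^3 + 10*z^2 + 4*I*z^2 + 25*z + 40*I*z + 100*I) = (z^2 + z*(6 - 5*I) - 30*I)/(z^2 + z*(5 + 4*I) + 20*I)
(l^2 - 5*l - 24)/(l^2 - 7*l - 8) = (l + 3)/(l + 1)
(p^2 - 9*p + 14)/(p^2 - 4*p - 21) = (p - 2)/(p + 3)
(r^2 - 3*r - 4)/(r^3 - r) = (r - 4)/(r*(r - 1))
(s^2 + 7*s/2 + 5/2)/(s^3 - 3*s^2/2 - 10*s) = (s + 1)/(s*(s - 4))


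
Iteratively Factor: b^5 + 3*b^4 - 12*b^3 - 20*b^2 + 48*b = (b - 2)*(b^4 + 5*b^3 - 2*b^2 - 24*b) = (b - 2)*(b + 3)*(b^3 + 2*b^2 - 8*b) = b*(b - 2)*(b + 3)*(b^2 + 2*b - 8) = b*(b - 2)*(b + 3)*(b + 4)*(b - 2)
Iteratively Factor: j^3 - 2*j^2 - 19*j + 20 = (j - 5)*(j^2 + 3*j - 4) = (j - 5)*(j + 4)*(j - 1)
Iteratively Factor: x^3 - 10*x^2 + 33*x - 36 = (x - 3)*(x^2 - 7*x + 12) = (x - 3)^2*(x - 4)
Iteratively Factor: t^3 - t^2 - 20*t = (t)*(t^2 - t - 20) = t*(t - 5)*(t + 4)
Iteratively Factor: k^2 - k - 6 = (k + 2)*(k - 3)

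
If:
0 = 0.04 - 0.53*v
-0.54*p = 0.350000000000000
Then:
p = -0.65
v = 0.08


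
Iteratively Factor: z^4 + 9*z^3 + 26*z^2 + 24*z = (z + 4)*(z^3 + 5*z^2 + 6*z) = (z + 2)*(z + 4)*(z^2 + 3*z) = z*(z + 2)*(z + 4)*(z + 3)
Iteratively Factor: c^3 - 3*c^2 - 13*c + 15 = (c - 5)*(c^2 + 2*c - 3) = (c - 5)*(c - 1)*(c + 3)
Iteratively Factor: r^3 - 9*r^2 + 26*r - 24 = (r - 3)*(r^2 - 6*r + 8) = (r - 4)*(r - 3)*(r - 2)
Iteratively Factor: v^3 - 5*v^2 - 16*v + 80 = (v - 5)*(v^2 - 16) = (v - 5)*(v + 4)*(v - 4)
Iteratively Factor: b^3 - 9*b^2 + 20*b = (b - 5)*(b^2 - 4*b) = (b - 5)*(b - 4)*(b)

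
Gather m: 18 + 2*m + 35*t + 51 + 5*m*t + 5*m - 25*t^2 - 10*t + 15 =m*(5*t + 7) - 25*t^2 + 25*t + 84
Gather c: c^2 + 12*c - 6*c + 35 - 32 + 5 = c^2 + 6*c + 8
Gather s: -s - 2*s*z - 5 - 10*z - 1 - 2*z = s*(-2*z - 1) - 12*z - 6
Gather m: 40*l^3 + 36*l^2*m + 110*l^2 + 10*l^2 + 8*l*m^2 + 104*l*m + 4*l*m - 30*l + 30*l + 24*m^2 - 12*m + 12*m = 40*l^3 + 120*l^2 + m^2*(8*l + 24) + m*(36*l^2 + 108*l)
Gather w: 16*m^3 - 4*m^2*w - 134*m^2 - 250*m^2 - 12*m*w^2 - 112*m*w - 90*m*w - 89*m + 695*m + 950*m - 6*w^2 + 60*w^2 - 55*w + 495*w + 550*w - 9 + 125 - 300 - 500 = 16*m^3 - 384*m^2 + 1556*m + w^2*(54 - 12*m) + w*(-4*m^2 - 202*m + 990) - 684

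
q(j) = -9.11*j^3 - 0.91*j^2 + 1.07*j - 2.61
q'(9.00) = -2229.04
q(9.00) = -6707.88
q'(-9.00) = -2196.28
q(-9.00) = 6555.24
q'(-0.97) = -22.88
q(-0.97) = 3.81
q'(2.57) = -184.12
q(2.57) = -160.51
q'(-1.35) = -46.28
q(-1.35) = 16.70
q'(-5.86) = -926.77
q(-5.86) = 1793.08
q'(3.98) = -439.09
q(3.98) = -587.10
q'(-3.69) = -364.34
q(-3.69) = 438.77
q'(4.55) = -573.01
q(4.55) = -874.71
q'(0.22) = -0.65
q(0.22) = -2.52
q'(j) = -27.33*j^2 - 1.82*j + 1.07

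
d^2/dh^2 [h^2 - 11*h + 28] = 2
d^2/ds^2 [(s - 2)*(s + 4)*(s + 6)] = 6*s + 16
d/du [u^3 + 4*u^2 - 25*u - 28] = 3*u^2 + 8*u - 25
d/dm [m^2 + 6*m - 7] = 2*m + 6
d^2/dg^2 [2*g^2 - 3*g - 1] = 4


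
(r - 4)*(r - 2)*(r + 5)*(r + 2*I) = r^4 - r^3 + 2*I*r^3 - 22*r^2 - 2*I*r^2 + 40*r - 44*I*r + 80*I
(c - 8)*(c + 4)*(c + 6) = c^3 + 2*c^2 - 56*c - 192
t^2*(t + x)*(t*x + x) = t^4*x + t^3*x^2 + t^3*x + t^2*x^2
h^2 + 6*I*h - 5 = (h + I)*(h + 5*I)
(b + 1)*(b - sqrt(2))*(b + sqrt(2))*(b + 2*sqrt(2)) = b^4 + b^3 + 2*sqrt(2)*b^3 - 2*b^2 + 2*sqrt(2)*b^2 - 4*sqrt(2)*b - 2*b - 4*sqrt(2)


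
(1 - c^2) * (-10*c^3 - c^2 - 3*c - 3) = 10*c^5 + c^4 - 7*c^3 + 2*c^2 - 3*c - 3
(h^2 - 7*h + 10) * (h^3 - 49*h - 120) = h^5 - 7*h^4 - 39*h^3 + 223*h^2 + 350*h - 1200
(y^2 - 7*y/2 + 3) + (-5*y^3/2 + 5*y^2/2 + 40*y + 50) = -5*y^3/2 + 7*y^2/2 + 73*y/2 + 53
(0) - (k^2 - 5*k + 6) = -k^2 + 5*k - 6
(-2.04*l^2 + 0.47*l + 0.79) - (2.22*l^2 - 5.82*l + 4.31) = -4.26*l^2 + 6.29*l - 3.52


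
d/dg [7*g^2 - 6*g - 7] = 14*g - 6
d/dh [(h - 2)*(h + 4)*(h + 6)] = 3*h^2 + 16*h + 4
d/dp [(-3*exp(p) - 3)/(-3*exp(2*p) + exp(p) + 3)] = 3*(-(exp(p) + 1)*(6*exp(p) - 1) + 3*exp(2*p) - exp(p) - 3)*exp(p)/(-3*exp(2*p) + exp(p) + 3)^2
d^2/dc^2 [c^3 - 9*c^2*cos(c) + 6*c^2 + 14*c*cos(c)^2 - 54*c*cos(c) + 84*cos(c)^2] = 9*c^2*cos(c) + 36*c*sin(c) + 54*c*cos(c) - 28*c*cos(2*c) + 6*c + 108*sin(c) - 28*sin(2*c) - 18*cos(c) - 168*cos(2*c) + 12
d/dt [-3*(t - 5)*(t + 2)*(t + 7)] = -9*t^2 - 24*t + 93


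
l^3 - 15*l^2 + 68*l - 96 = (l - 8)*(l - 4)*(l - 3)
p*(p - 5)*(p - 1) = p^3 - 6*p^2 + 5*p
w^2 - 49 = (w - 7)*(w + 7)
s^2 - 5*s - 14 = (s - 7)*(s + 2)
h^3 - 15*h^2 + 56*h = h*(h - 8)*(h - 7)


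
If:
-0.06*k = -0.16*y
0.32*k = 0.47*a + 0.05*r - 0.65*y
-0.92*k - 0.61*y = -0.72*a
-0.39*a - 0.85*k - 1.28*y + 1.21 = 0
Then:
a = 0.99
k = 0.62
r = -2.31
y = 0.23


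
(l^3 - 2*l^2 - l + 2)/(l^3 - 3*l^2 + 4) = (l - 1)/(l - 2)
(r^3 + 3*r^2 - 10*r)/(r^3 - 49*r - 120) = r*(r - 2)/(r^2 - 5*r - 24)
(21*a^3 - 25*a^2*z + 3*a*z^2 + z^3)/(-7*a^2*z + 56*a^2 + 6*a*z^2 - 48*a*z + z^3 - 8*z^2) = (-3*a + z)/(z - 8)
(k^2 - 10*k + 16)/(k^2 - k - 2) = (k - 8)/(k + 1)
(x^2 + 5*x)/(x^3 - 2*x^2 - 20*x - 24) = x*(x + 5)/(x^3 - 2*x^2 - 20*x - 24)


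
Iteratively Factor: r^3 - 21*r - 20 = (r + 1)*(r^2 - r - 20) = (r - 5)*(r + 1)*(r + 4)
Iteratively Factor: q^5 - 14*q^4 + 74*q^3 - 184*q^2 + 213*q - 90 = (q - 3)*(q^4 - 11*q^3 + 41*q^2 - 61*q + 30) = (q - 3)^2*(q^3 - 8*q^2 + 17*q - 10) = (q - 5)*(q - 3)^2*(q^2 - 3*q + 2) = (q - 5)*(q - 3)^2*(q - 1)*(q - 2)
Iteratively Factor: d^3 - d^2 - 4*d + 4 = (d - 1)*(d^2 - 4) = (d - 1)*(d + 2)*(d - 2)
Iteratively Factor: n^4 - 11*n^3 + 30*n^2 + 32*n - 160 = (n - 4)*(n^3 - 7*n^2 + 2*n + 40) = (n - 5)*(n - 4)*(n^2 - 2*n - 8) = (n - 5)*(n - 4)*(n + 2)*(n - 4)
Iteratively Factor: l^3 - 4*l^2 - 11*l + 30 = (l - 5)*(l^2 + l - 6) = (l - 5)*(l - 2)*(l + 3)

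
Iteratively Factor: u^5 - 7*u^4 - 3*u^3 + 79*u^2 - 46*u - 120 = (u + 1)*(u^4 - 8*u^3 + 5*u^2 + 74*u - 120) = (u - 2)*(u + 1)*(u^3 - 6*u^2 - 7*u + 60) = (u - 5)*(u - 2)*(u + 1)*(u^2 - u - 12) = (u - 5)*(u - 2)*(u + 1)*(u + 3)*(u - 4)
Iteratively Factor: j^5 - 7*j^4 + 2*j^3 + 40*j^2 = (j)*(j^4 - 7*j^3 + 2*j^2 + 40*j) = j^2*(j^3 - 7*j^2 + 2*j + 40) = j^2*(j + 2)*(j^2 - 9*j + 20) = j^2*(j - 4)*(j + 2)*(j - 5)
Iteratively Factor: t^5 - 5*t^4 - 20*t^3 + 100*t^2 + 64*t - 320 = (t - 4)*(t^4 - t^3 - 24*t^2 + 4*t + 80) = (t - 4)*(t + 4)*(t^3 - 5*t^2 - 4*t + 20) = (t - 4)*(t + 2)*(t + 4)*(t^2 - 7*t + 10) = (t - 5)*(t - 4)*(t + 2)*(t + 4)*(t - 2)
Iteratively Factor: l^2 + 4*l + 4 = (l + 2)*(l + 2)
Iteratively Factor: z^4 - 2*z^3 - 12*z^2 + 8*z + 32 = (z + 2)*(z^3 - 4*z^2 - 4*z + 16) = (z + 2)^2*(z^2 - 6*z + 8) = (z - 2)*(z + 2)^2*(z - 4)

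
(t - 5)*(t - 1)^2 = t^3 - 7*t^2 + 11*t - 5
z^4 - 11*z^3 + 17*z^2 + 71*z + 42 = (z - 7)*(z - 6)*(z + 1)^2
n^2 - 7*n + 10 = (n - 5)*(n - 2)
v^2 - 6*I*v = v*(v - 6*I)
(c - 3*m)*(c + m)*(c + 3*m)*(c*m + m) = c^4*m + c^3*m^2 + c^3*m - 9*c^2*m^3 + c^2*m^2 - 9*c*m^4 - 9*c*m^3 - 9*m^4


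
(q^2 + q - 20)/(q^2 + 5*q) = (q - 4)/q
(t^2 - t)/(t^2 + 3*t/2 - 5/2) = 2*t/(2*t + 5)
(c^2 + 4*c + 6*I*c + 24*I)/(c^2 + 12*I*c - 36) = (c + 4)/(c + 6*I)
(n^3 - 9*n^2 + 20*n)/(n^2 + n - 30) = n*(n - 4)/(n + 6)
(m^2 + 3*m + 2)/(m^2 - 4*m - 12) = (m + 1)/(m - 6)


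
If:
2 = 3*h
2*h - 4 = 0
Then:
No Solution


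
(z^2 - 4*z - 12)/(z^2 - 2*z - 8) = (z - 6)/(z - 4)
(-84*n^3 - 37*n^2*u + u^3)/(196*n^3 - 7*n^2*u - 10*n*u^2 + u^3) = (3*n + u)/(-7*n + u)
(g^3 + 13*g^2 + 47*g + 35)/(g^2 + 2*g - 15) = (g^2 + 8*g + 7)/(g - 3)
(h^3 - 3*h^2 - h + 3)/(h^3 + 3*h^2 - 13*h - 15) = (h - 1)/(h + 5)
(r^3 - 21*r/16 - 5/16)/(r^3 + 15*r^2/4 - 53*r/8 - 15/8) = (4*r^2 - r - 5)/(2*(2*r^2 + 7*r - 15))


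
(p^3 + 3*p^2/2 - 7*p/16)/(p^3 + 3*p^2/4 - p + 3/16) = p*(4*p + 7)/(4*p^2 + 4*p - 3)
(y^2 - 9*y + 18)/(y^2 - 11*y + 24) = (y - 6)/(y - 8)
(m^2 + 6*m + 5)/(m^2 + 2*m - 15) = (m + 1)/(m - 3)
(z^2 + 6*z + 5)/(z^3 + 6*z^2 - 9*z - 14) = (z + 5)/(z^2 + 5*z - 14)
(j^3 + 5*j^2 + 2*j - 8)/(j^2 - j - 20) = (j^2 + j - 2)/(j - 5)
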